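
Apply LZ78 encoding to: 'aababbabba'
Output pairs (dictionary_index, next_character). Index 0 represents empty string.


LZ78 encoding steps:
Dictionary: {0: ''}
Step 1: w='' (idx 0), next='a' -> output (0, 'a'), add 'a' as idx 1
Step 2: w='a' (idx 1), next='b' -> output (1, 'b'), add 'ab' as idx 2
Step 3: w='ab' (idx 2), next='b' -> output (2, 'b'), add 'abb' as idx 3
Step 4: w='abb' (idx 3), next='a' -> output (3, 'a'), add 'abba' as idx 4


Encoded: [(0, 'a'), (1, 'b'), (2, 'b'), (3, 'a')]


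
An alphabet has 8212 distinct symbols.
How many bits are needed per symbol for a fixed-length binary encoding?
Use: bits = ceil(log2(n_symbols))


log2(8212) = 13.0035
Bracket: 2^13 = 8192 < 8212 <= 2^14 = 16384
So ceil(log2(8212)) = 14

bits = ceil(log2(8212)) = ceil(13.0035) = 14 bits


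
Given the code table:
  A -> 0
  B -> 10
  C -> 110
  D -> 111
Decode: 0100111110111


Decoding:
0 -> A
10 -> B
0 -> A
111 -> D
110 -> C
111 -> D


Result: ABADCD


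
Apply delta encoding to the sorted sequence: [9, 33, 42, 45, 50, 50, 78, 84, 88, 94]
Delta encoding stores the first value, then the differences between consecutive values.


First value: 9
Deltas:
  33 - 9 = 24
  42 - 33 = 9
  45 - 42 = 3
  50 - 45 = 5
  50 - 50 = 0
  78 - 50 = 28
  84 - 78 = 6
  88 - 84 = 4
  94 - 88 = 6


Delta encoded: [9, 24, 9, 3, 5, 0, 28, 6, 4, 6]


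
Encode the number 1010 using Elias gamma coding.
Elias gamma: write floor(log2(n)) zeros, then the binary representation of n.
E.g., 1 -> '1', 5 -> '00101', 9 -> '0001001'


num_bits = floor(log2(1010)) + 1 = 10
leading_zeros = num_bits - 1 = 9
binary(1010) = 1111110010

Elias gamma(1010) = '000000000' + '1111110010' = 0000000001111110010 (19 bits)


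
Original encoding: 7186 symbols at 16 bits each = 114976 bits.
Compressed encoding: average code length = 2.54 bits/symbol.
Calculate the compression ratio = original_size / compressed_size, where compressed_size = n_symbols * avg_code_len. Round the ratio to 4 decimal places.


original_size = n_symbols * orig_bits = 7186 * 16 = 114976 bits
compressed_size = n_symbols * avg_code_len = 7186 * 2.54 = 18252.44 bits
ratio = original_size / compressed_size = 114976 / 18252.44 = 6.2992

Compression ratio = 6.2992


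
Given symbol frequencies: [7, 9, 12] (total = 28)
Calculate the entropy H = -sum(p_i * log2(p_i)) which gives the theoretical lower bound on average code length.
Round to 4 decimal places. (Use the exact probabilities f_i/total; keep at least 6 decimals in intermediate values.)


Per-symbol terms -p_i * log2(p_i) with p_i = f_i/28:
  p = 7/28 = 0.250000: log2(p) = -2.000000, -p*log2(p) = 0.500000
  p = 9/28 = 0.321429: log2(p) = -1.637430, -p*log2(p) = 0.526317
  p = 12/28 = 0.428571: log2(p) = -1.222392, -p*log2(p) = 0.523882
H = 0.500000 + 0.526317 + 0.523882 = 1.550199

H = 1.5502 bits/symbol


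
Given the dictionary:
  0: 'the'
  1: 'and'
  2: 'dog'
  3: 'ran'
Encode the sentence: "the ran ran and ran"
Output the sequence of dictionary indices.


Look up each word in the dictionary:
  'the' -> 0
  'ran' -> 3
  'ran' -> 3
  'and' -> 1
  'ran' -> 3

Encoded: [0, 3, 3, 1, 3]


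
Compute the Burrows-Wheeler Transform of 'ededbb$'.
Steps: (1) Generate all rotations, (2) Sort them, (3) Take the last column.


Rotations (sorted):
  0: $ededbb -> last char: b
  1: b$ededb -> last char: b
  2: bb$eded -> last char: d
  3: dbb$ede -> last char: e
  4: dedbb$e -> last char: e
  5: edbb$ed -> last char: d
  6: ededbb$ -> last char: $


BWT = bbdeed$


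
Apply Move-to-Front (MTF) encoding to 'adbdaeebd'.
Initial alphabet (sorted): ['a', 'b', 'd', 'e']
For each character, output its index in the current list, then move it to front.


MTF encoding:
'a': index 0 in ['a', 'b', 'd', 'e'] -> ['a', 'b', 'd', 'e']
'd': index 2 in ['a', 'b', 'd', 'e'] -> ['d', 'a', 'b', 'e']
'b': index 2 in ['d', 'a', 'b', 'e'] -> ['b', 'd', 'a', 'e']
'd': index 1 in ['b', 'd', 'a', 'e'] -> ['d', 'b', 'a', 'e']
'a': index 2 in ['d', 'b', 'a', 'e'] -> ['a', 'd', 'b', 'e']
'e': index 3 in ['a', 'd', 'b', 'e'] -> ['e', 'a', 'd', 'b']
'e': index 0 in ['e', 'a', 'd', 'b'] -> ['e', 'a', 'd', 'b']
'b': index 3 in ['e', 'a', 'd', 'b'] -> ['b', 'e', 'a', 'd']
'd': index 3 in ['b', 'e', 'a', 'd'] -> ['d', 'b', 'e', 'a']


Output: [0, 2, 2, 1, 2, 3, 0, 3, 3]


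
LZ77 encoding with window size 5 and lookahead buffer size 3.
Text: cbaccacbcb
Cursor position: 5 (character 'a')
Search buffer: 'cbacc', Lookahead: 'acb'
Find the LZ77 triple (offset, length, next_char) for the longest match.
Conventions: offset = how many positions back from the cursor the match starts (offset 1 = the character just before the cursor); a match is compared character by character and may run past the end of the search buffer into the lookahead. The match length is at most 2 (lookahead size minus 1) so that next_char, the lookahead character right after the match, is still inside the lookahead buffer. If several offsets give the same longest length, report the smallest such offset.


Try each offset into the search buffer:
  offset=1 (pos 4, char 'c'): match length 0
  offset=2 (pos 3, char 'c'): match length 0
  offset=3 (pos 2, char 'a'): match length 2
  offset=4 (pos 1, char 'b'): match length 0
  offset=5 (pos 0, char 'c'): match length 0
Longest match has length 2 at offset 3.
next_char = character at position 5 + 2 = 7 -> 'b'

Best match: offset=3, length=2 (matching 'ac' starting at position 2)
LZ77 triple: (3, 2, 'b')


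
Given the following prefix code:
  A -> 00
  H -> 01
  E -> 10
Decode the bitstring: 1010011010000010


Decoding step by step:
Bits 10 -> E
Bits 10 -> E
Bits 01 -> H
Bits 10 -> E
Bits 10 -> E
Bits 00 -> A
Bits 00 -> A
Bits 10 -> E


Decoded message: EEHEEAAE


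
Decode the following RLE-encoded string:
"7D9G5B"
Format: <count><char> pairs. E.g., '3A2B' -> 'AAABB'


Expanding each <count><char> pair:
  7D -> 'DDDDDDD'
  9G -> 'GGGGGGGGG'
  5B -> 'BBBBB'

Decoded = DDDDDDDGGGGGGGGGBBBBB


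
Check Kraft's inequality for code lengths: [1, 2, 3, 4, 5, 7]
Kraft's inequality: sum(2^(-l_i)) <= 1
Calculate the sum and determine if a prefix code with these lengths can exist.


Sum = 2^(-1) + 2^(-2) + 2^(-3) + 2^(-4) + 2^(-5) + 2^(-7)
    = 0.5 + 0.25 + 0.125 + 0.0625 + 0.03125 + 0.0078125
    = 125/128 = 0.9765625
Since 0.9765625 <= 1, Kraft's inequality IS satisfied.
A prefix code with these lengths CAN exist.

Kraft sum = 0.9765625. Satisfied.


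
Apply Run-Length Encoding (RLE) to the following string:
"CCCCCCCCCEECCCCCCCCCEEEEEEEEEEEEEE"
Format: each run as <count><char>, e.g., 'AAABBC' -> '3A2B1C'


Scanning runs left to right:
  i=0: run of 'C' x 9 -> '9C'
  i=9: run of 'E' x 2 -> '2E'
  i=11: run of 'C' x 9 -> '9C'
  i=20: run of 'E' x 14 -> '14E'

RLE = 9C2E9C14E


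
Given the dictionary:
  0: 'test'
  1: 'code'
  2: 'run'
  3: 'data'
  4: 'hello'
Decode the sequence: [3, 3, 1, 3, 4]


Look up each index in the dictionary:
  3 -> 'data'
  3 -> 'data'
  1 -> 'code'
  3 -> 'data'
  4 -> 'hello'

Decoded: "data data code data hello"


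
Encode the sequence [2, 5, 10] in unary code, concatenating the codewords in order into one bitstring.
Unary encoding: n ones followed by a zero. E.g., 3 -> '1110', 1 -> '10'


Encode each number as n ones followed by a terminating 0:
  2 -> 110 (3 bits)
  5 -> 111110 (6 bits)
  10 -> 11111111110 (11 bits)
Total length = 3 + 6 + 11 = 20 bits.

Unary([2, 5, 10]) = 11011111011111111110 (20 bits)


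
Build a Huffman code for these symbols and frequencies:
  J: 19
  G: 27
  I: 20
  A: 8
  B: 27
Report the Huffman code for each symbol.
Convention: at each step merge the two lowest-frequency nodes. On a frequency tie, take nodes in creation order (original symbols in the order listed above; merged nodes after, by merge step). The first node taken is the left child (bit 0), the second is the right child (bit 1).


Huffman tree construction:
Step 1: Merge A(8) + J(19) = 27
Step 2: Merge I(20) + G(27) = 47
Step 3: Merge B(27) + (A+J)(27) = 54
Step 4: Merge (I+G)(47) + (B+(A+J))(54) = 101
Read each symbol's code off the tree from the root (left child = 0, right child = 1).

Codes:
  J: 111 (length 3)
  G: 01 (length 2)
  I: 00 (length 2)
  A: 110 (length 3)
  B: 10 (length 2)
Average code length: 229/101 = 2.2673 bits/symbol


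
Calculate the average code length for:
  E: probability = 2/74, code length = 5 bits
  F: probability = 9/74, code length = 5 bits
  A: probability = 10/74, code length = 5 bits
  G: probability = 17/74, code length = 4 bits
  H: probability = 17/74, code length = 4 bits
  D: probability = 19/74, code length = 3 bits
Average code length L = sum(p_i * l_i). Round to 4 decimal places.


Weighted contributions p_i * l_i:
  E: (2/74) * 5 = 10/74
  F: (9/74) * 5 = 45/74
  A: (10/74) * 5 = 50/74
  G: (17/74) * 4 = 68/74
  H: (17/74) * 4 = 68/74
  D: (19/74) * 3 = 57/74
Sum = (10 + 45 + 50 + 68 + 68 + 57)/74 = 298/74

L = 298/74 = 4.0270 bits/symbol


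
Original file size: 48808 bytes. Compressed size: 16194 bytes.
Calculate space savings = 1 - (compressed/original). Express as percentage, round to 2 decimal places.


ratio = compressed/original = 16194/48808 = 0.33179
savings = 1 - ratio = 1 - 0.33179 = 0.66821
as a percentage: 0.66821 * 100 = 66.82%

Space savings = 1 - 16194/48808 = 66.82%


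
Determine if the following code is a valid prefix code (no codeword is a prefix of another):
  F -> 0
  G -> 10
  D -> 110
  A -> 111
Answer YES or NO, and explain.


Checking each pair (does one codeword prefix another?):
  F='0' vs G='10': no prefix
  F='0' vs D='110': no prefix
  F='0' vs A='111': no prefix
  G='10' vs F='0': no prefix
  G='10' vs D='110': no prefix
  G='10' vs A='111': no prefix
  D='110' vs F='0': no prefix
  D='110' vs G='10': no prefix
  D='110' vs A='111': no prefix
  A='111' vs F='0': no prefix
  A='111' vs G='10': no prefix
  A='111' vs D='110': no prefix
No violation found over all pairs.

YES -- this is a valid prefix code. No codeword is a prefix of any other codeword.


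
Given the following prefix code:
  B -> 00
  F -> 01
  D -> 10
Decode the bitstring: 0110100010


Decoding step by step:
Bits 01 -> F
Bits 10 -> D
Bits 10 -> D
Bits 00 -> B
Bits 10 -> D


Decoded message: FDDBD


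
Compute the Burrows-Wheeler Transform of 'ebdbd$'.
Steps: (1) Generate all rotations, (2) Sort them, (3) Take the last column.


Rotations (sorted):
  0: $ebdbd -> last char: d
  1: bd$ebd -> last char: d
  2: bdbd$e -> last char: e
  3: d$ebdb -> last char: b
  4: dbd$eb -> last char: b
  5: ebdbd$ -> last char: $


BWT = ddebb$


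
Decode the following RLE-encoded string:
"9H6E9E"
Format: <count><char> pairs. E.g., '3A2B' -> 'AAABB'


Expanding each <count><char> pair:
  9H -> 'HHHHHHHHH'
  6E -> 'EEEEEE'
  9E -> 'EEEEEEEEE'

Decoded = HHHHHHHHHEEEEEEEEEEEEEEE


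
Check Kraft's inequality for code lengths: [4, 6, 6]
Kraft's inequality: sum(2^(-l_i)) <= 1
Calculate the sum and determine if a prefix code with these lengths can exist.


Sum = 2^(-4) + 2^(-6) + 2^(-6)
    = 0.0625 + 0.015625 + 0.015625
    = 6/64 = 0.09375
Since 0.09375 <= 1, Kraft's inequality IS satisfied.
A prefix code with these lengths CAN exist.

Kraft sum = 0.09375. Satisfied.


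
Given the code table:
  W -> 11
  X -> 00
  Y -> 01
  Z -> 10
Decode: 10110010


Decoding:
10 -> Z
11 -> W
00 -> X
10 -> Z


Result: ZWXZ


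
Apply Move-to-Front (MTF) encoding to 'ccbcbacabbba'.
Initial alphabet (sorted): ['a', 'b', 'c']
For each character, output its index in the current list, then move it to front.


MTF encoding:
'c': index 2 in ['a', 'b', 'c'] -> ['c', 'a', 'b']
'c': index 0 in ['c', 'a', 'b'] -> ['c', 'a', 'b']
'b': index 2 in ['c', 'a', 'b'] -> ['b', 'c', 'a']
'c': index 1 in ['b', 'c', 'a'] -> ['c', 'b', 'a']
'b': index 1 in ['c', 'b', 'a'] -> ['b', 'c', 'a']
'a': index 2 in ['b', 'c', 'a'] -> ['a', 'b', 'c']
'c': index 2 in ['a', 'b', 'c'] -> ['c', 'a', 'b']
'a': index 1 in ['c', 'a', 'b'] -> ['a', 'c', 'b']
'b': index 2 in ['a', 'c', 'b'] -> ['b', 'a', 'c']
'b': index 0 in ['b', 'a', 'c'] -> ['b', 'a', 'c']
'b': index 0 in ['b', 'a', 'c'] -> ['b', 'a', 'c']
'a': index 1 in ['b', 'a', 'c'] -> ['a', 'b', 'c']


Output: [2, 0, 2, 1, 1, 2, 2, 1, 2, 0, 0, 1]


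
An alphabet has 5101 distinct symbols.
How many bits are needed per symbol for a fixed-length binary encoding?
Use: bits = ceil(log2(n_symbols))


log2(5101) = 12.3166
Bracket: 2^12 = 4096 < 5101 <= 2^13 = 8192
So ceil(log2(5101)) = 13

bits = ceil(log2(5101)) = ceil(12.3166) = 13 bits


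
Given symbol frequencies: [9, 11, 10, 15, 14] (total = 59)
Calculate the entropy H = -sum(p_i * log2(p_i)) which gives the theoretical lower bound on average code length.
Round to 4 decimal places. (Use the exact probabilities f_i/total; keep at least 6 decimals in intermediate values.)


Per-symbol terms -p_i * log2(p_i) with p_i = f_i/59:
  p = 9/59 = 0.152542: log2(p) = -2.712718, -p*log2(p) = 0.413804
  p = 11/59 = 0.186441: log2(p) = -2.423211, -p*log2(p) = 0.451785
  p = 10/59 = 0.169492: log2(p) = -2.560715, -p*log2(p) = 0.434019
  p = 15/59 = 0.254237: log2(p) = -1.975752, -p*log2(p) = 0.502310
  p = 14/59 = 0.237288: log2(p) = -2.075288, -p*log2(p) = 0.492441
H = 0.413804 + 0.451785 + 0.434019 + 0.502310 + 0.492441 = 2.294359

H = 2.2944 bits/symbol


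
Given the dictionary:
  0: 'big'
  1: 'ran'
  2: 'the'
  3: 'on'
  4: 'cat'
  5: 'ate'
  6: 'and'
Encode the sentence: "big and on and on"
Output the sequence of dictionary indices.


Look up each word in the dictionary:
  'big' -> 0
  'and' -> 6
  'on' -> 3
  'and' -> 6
  'on' -> 3

Encoded: [0, 6, 3, 6, 3]


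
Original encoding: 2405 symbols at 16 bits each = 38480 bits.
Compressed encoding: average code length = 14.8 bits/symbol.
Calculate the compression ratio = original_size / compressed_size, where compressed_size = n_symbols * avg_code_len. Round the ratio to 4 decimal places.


original_size = n_symbols * orig_bits = 2405 * 16 = 38480 bits
compressed_size = n_symbols * avg_code_len = 2405 * 14.8 = 35594.0 bits
ratio = original_size / compressed_size = 38480 / 35594.0 = 1.0811

Compression ratio = 1.0811


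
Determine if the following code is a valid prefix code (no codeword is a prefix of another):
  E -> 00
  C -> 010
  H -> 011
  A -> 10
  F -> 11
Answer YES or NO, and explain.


Checking each pair (does one codeword prefix another?):
  E='00' vs C='010': no prefix
  E='00' vs H='011': no prefix
  E='00' vs A='10': no prefix
  E='00' vs F='11': no prefix
  C='010' vs E='00': no prefix
  C='010' vs H='011': no prefix
  C='010' vs A='10': no prefix
  C='010' vs F='11': no prefix
  H='011' vs E='00': no prefix
  H='011' vs C='010': no prefix
  H='011' vs A='10': no prefix
  H='011' vs F='11': no prefix
  A='10' vs E='00': no prefix
  A='10' vs C='010': no prefix
  A='10' vs H='011': no prefix
  A='10' vs F='11': no prefix
  F='11' vs E='00': no prefix
  F='11' vs C='010': no prefix
  F='11' vs H='011': no prefix
  F='11' vs A='10': no prefix
No violation found over all pairs.

YES -- this is a valid prefix code. No codeword is a prefix of any other codeword.


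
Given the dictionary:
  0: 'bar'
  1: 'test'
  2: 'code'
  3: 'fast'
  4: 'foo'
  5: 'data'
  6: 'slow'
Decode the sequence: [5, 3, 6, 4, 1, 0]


Look up each index in the dictionary:
  5 -> 'data'
  3 -> 'fast'
  6 -> 'slow'
  4 -> 'foo'
  1 -> 'test'
  0 -> 'bar'

Decoded: "data fast slow foo test bar"


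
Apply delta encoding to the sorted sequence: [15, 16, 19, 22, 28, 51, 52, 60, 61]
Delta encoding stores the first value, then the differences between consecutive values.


First value: 15
Deltas:
  16 - 15 = 1
  19 - 16 = 3
  22 - 19 = 3
  28 - 22 = 6
  51 - 28 = 23
  52 - 51 = 1
  60 - 52 = 8
  61 - 60 = 1


Delta encoded: [15, 1, 3, 3, 6, 23, 1, 8, 1]


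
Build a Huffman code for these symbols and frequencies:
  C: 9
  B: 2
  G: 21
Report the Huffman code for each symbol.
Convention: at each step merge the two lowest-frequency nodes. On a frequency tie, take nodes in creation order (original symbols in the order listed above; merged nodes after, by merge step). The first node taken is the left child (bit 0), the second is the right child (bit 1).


Huffman tree construction:
Step 1: Merge B(2) + C(9) = 11
Step 2: Merge (B+C)(11) + G(21) = 32
Read each symbol's code off the tree from the root (left child = 0, right child = 1).

Codes:
  C: 01 (length 2)
  B: 00 (length 2)
  G: 1 (length 1)
Average code length: 43/32 = 1.3438 bits/symbol


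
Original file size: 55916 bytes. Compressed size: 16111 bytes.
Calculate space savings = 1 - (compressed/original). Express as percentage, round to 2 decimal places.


ratio = compressed/original = 16111/55916 = 0.288129
savings = 1 - ratio = 1 - 0.288129 = 0.711871
as a percentage: 0.711871 * 100 = 71.19%

Space savings = 1 - 16111/55916 = 71.19%


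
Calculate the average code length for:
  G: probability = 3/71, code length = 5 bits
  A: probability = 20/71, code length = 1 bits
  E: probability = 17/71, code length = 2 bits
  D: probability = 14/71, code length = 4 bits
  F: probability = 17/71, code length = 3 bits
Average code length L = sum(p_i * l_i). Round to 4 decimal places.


Weighted contributions p_i * l_i:
  G: (3/71) * 5 = 15/71
  A: (20/71) * 1 = 20/71
  E: (17/71) * 2 = 34/71
  D: (14/71) * 4 = 56/71
  F: (17/71) * 3 = 51/71
Sum = (15 + 20 + 34 + 56 + 51)/71 = 176/71

L = 176/71 = 2.4789 bits/symbol


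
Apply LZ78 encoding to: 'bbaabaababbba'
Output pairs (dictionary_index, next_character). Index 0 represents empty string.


LZ78 encoding steps:
Dictionary: {0: ''}
Step 1: w='' (idx 0), next='b' -> output (0, 'b'), add 'b' as idx 1
Step 2: w='b' (idx 1), next='a' -> output (1, 'a'), add 'ba' as idx 2
Step 3: w='' (idx 0), next='a' -> output (0, 'a'), add 'a' as idx 3
Step 4: w='ba' (idx 2), next='a' -> output (2, 'a'), add 'baa' as idx 4
Step 5: w='ba' (idx 2), next='b' -> output (2, 'b'), add 'bab' as idx 5
Step 6: w='b' (idx 1), next='b' -> output (1, 'b'), add 'bb' as idx 6
Step 7: w='a' (idx 3), end of input -> output (3, '')


Encoded: [(0, 'b'), (1, 'a'), (0, 'a'), (2, 'a'), (2, 'b'), (1, 'b'), (3, '')]


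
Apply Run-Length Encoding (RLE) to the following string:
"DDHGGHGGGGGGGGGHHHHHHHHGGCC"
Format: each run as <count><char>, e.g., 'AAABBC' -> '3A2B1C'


Scanning runs left to right:
  i=0: run of 'D' x 2 -> '2D'
  i=2: run of 'H' x 1 -> '1H'
  i=3: run of 'G' x 2 -> '2G'
  i=5: run of 'H' x 1 -> '1H'
  i=6: run of 'G' x 9 -> '9G'
  i=15: run of 'H' x 8 -> '8H'
  i=23: run of 'G' x 2 -> '2G'
  i=25: run of 'C' x 2 -> '2C'

RLE = 2D1H2G1H9G8H2G2C


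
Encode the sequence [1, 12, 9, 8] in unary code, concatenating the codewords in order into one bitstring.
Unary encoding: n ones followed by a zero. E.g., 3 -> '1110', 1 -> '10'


Encode each number as n ones followed by a terminating 0:
  1 -> 10 (2 bits)
  12 -> 1111111111110 (13 bits)
  9 -> 1111111110 (10 bits)
  8 -> 111111110 (9 bits)
Total length = 2 + 13 + 10 + 9 = 34 bits.

Unary([1, 12, 9, 8]) = 1011111111111101111111110111111110 (34 bits)


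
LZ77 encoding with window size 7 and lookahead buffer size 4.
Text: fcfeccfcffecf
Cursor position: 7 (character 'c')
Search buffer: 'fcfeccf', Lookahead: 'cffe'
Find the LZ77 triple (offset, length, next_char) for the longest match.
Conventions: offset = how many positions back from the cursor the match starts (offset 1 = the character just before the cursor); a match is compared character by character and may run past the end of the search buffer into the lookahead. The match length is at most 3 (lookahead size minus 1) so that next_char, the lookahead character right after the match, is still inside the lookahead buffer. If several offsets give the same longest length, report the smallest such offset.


Try each offset into the search buffer:
  offset=1 (pos 6, char 'f'): match length 0
  offset=2 (pos 5, char 'c'): match length 2
  offset=3 (pos 4, char 'c'): match length 1
  offset=4 (pos 3, char 'e'): match length 0
  offset=5 (pos 2, char 'f'): match length 0
  offset=6 (pos 1, char 'c'): match length 2
  offset=7 (pos 0, char 'f'): match length 0
Longest match has length 2, found at offsets 2, 6; take the smallest, offset 2.
next_char = character at position 7 + 2 = 9 -> 'f'

Best match: offset=2, length=2 (matching 'cf' starting at position 5)
LZ77 triple: (2, 2, 'f')


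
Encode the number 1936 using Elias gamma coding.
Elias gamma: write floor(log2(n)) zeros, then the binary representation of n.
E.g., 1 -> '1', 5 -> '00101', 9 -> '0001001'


num_bits = floor(log2(1936)) + 1 = 11
leading_zeros = num_bits - 1 = 10
binary(1936) = 11110010000

Elias gamma(1936) = '0000000000' + '11110010000' = 000000000011110010000 (21 bits)


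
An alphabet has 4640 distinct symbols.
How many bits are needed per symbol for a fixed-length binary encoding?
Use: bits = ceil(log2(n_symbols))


log2(4640) = 12.1799
Bracket: 2^12 = 4096 < 4640 <= 2^13 = 8192
So ceil(log2(4640)) = 13

bits = ceil(log2(4640)) = ceil(12.1799) = 13 bits


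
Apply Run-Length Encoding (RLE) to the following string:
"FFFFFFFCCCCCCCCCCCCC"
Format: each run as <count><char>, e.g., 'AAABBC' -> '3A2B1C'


Scanning runs left to right:
  i=0: run of 'F' x 7 -> '7F'
  i=7: run of 'C' x 13 -> '13C'

RLE = 7F13C


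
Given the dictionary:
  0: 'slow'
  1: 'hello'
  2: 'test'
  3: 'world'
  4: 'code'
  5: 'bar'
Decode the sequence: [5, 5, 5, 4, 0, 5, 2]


Look up each index in the dictionary:
  5 -> 'bar'
  5 -> 'bar'
  5 -> 'bar'
  4 -> 'code'
  0 -> 'slow'
  5 -> 'bar'
  2 -> 'test'

Decoded: "bar bar bar code slow bar test"


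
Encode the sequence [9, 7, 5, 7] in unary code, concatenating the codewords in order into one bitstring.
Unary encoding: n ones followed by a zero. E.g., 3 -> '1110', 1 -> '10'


Encode each number as n ones followed by a terminating 0:
  9 -> 1111111110 (10 bits)
  7 -> 11111110 (8 bits)
  5 -> 111110 (6 bits)
  7 -> 11111110 (8 bits)
Total length = 10 + 8 + 6 + 8 = 32 bits.

Unary([9, 7, 5, 7]) = 11111111101111111011111011111110 (32 bits)


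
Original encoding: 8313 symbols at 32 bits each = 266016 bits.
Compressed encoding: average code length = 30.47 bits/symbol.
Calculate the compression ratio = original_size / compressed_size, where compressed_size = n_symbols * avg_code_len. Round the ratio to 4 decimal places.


original_size = n_symbols * orig_bits = 8313 * 32 = 266016 bits
compressed_size = n_symbols * avg_code_len = 8313 * 30.47 = 253297.11 bits
ratio = original_size / compressed_size = 266016 / 253297.11 = 1.0502

Compression ratio = 1.0502


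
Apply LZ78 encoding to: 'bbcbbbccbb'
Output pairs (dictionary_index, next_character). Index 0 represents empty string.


LZ78 encoding steps:
Dictionary: {0: ''}
Step 1: w='' (idx 0), next='b' -> output (0, 'b'), add 'b' as idx 1
Step 2: w='b' (idx 1), next='c' -> output (1, 'c'), add 'bc' as idx 2
Step 3: w='b' (idx 1), next='b' -> output (1, 'b'), add 'bb' as idx 3
Step 4: w='bc' (idx 2), next='c' -> output (2, 'c'), add 'bcc' as idx 4
Step 5: w='bb' (idx 3), end of input -> output (3, '')


Encoded: [(0, 'b'), (1, 'c'), (1, 'b'), (2, 'c'), (3, '')]


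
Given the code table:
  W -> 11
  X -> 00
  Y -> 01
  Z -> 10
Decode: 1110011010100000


Decoding:
11 -> W
10 -> Z
01 -> Y
10 -> Z
10 -> Z
10 -> Z
00 -> X
00 -> X


Result: WZYZZZXX


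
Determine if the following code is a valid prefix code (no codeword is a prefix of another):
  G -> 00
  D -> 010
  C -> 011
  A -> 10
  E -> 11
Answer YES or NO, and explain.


Checking each pair (does one codeword prefix another?):
  G='00' vs D='010': no prefix
  G='00' vs C='011': no prefix
  G='00' vs A='10': no prefix
  G='00' vs E='11': no prefix
  D='010' vs G='00': no prefix
  D='010' vs C='011': no prefix
  D='010' vs A='10': no prefix
  D='010' vs E='11': no prefix
  C='011' vs G='00': no prefix
  C='011' vs D='010': no prefix
  C='011' vs A='10': no prefix
  C='011' vs E='11': no prefix
  A='10' vs G='00': no prefix
  A='10' vs D='010': no prefix
  A='10' vs C='011': no prefix
  A='10' vs E='11': no prefix
  E='11' vs G='00': no prefix
  E='11' vs D='010': no prefix
  E='11' vs C='011': no prefix
  E='11' vs A='10': no prefix
No violation found over all pairs.

YES -- this is a valid prefix code. No codeword is a prefix of any other codeword.


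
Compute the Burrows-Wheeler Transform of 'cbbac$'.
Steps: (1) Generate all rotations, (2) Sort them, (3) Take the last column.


Rotations (sorted):
  0: $cbbac -> last char: c
  1: ac$cbb -> last char: b
  2: bac$cb -> last char: b
  3: bbac$c -> last char: c
  4: c$cbba -> last char: a
  5: cbbac$ -> last char: $


BWT = cbbca$


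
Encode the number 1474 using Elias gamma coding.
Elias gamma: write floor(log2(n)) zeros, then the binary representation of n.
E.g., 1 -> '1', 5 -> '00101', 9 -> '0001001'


num_bits = floor(log2(1474)) + 1 = 11
leading_zeros = num_bits - 1 = 10
binary(1474) = 10111000010

Elias gamma(1474) = '0000000000' + '10111000010' = 000000000010111000010 (21 bits)


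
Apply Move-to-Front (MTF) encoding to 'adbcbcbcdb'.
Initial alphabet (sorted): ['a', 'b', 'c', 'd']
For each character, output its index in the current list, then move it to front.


MTF encoding:
'a': index 0 in ['a', 'b', 'c', 'd'] -> ['a', 'b', 'c', 'd']
'd': index 3 in ['a', 'b', 'c', 'd'] -> ['d', 'a', 'b', 'c']
'b': index 2 in ['d', 'a', 'b', 'c'] -> ['b', 'd', 'a', 'c']
'c': index 3 in ['b', 'd', 'a', 'c'] -> ['c', 'b', 'd', 'a']
'b': index 1 in ['c', 'b', 'd', 'a'] -> ['b', 'c', 'd', 'a']
'c': index 1 in ['b', 'c', 'd', 'a'] -> ['c', 'b', 'd', 'a']
'b': index 1 in ['c', 'b', 'd', 'a'] -> ['b', 'c', 'd', 'a']
'c': index 1 in ['b', 'c', 'd', 'a'] -> ['c', 'b', 'd', 'a']
'd': index 2 in ['c', 'b', 'd', 'a'] -> ['d', 'c', 'b', 'a']
'b': index 2 in ['d', 'c', 'b', 'a'] -> ['b', 'd', 'c', 'a']


Output: [0, 3, 2, 3, 1, 1, 1, 1, 2, 2]


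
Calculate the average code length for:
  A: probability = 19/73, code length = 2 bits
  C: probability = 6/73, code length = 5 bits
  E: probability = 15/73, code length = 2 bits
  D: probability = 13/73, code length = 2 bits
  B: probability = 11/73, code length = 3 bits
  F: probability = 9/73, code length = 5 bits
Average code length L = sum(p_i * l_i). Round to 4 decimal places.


Weighted contributions p_i * l_i:
  A: (19/73) * 2 = 38/73
  C: (6/73) * 5 = 30/73
  E: (15/73) * 2 = 30/73
  D: (13/73) * 2 = 26/73
  B: (11/73) * 3 = 33/73
  F: (9/73) * 5 = 45/73
Sum = (38 + 30 + 30 + 26 + 33 + 45)/73 = 202/73

L = 202/73 = 2.7671 bits/symbol


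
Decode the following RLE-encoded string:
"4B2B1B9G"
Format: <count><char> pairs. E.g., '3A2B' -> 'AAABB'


Expanding each <count><char> pair:
  4B -> 'BBBB'
  2B -> 'BB'
  1B -> 'B'
  9G -> 'GGGGGGGGG'

Decoded = BBBBBBBGGGGGGGGG


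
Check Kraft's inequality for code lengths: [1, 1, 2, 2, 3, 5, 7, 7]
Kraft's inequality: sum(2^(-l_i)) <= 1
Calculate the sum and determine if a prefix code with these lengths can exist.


Sum = 2^(-1) + 2^(-1) + 2^(-2) + 2^(-2) + 2^(-3) + 2^(-5) + 2^(-7) + 2^(-7)
    = 0.5 + 0.5 + 0.25 + 0.25 + 0.125 + 0.03125 + 0.0078125 + 0.0078125
    = 214/128 = 1.671875
Since 1.671875 > 1, Kraft's inequality is NOT satisfied.
A prefix code with these lengths CANNOT exist.

Kraft sum = 1.671875. Not satisfied.


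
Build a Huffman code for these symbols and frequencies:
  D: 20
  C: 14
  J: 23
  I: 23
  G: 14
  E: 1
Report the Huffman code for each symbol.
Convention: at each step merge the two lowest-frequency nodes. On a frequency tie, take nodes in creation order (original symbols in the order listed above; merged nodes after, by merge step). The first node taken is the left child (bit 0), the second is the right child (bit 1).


Huffman tree construction:
Step 1: Merge E(1) + C(14) = 15
Step 2: Merge G(14) + (E+C)(15) = 29
Step 3: Merge D(20) + J(23) = 43
Step 4: Merge I(23) + (G+(E+C))(29) = 52
Step 5: Merge (D+J)(43) + (I+(G+(E+C)))(52) = 95
Read each symbol's code off the tree from the root (left child = 0, right child = 1).

Codes:
  D: 00 (length 2)
  C: 1111 (length 4)
  J: 01 (length 2)
  I: 10 (length 2)
  G: 110 (length 3)
  E: 1110 (length 4)
Average code length: 234/95 = 2.4632 bits/symbol


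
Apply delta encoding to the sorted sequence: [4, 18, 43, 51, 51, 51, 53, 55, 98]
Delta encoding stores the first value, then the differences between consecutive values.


First value: 4
Deltas:
  18 - 4 = 14
  43 - 18 = 25
  51 - 43 = 8
  51 - 51 = 0
  51 - 51 = 0
  53 - 51 = 2
  55 - 53 = 2
  98 - 55 = 43


Delta encoded: [4, 14, 25, 8, 0, 0, 2, 2, 43]


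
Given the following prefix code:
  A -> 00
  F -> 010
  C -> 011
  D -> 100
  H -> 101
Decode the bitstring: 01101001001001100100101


Decoding step by step:
Bits 011 -> C
Bits 010 -> F
Bits 010 -> F
Bits 010 -> F
Bits 011 -> C
Bits 00 -> A
Bits 100 -> D
Bits 101 -> H


Decoded message: CFFFCADH


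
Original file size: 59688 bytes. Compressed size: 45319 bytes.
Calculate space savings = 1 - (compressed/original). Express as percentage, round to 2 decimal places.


ratio = compressed/original = 45319/59688 = 0.759265
savings = 1 - ratio = 1 - 0.759265 = 0.240735
as a percentage: 0.240735 * 100 = 24.07%

Space savings = 1 - 45319/59688 = 24.07%


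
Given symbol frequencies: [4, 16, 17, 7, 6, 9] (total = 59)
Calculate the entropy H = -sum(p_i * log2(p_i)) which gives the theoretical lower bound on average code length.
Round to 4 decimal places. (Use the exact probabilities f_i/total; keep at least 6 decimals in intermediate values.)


Per-symbol terms -p_i * log2(p_i) with p_i = f_i/59:
  p = 4/59 = 0.067797: log2(p) = -3.882643, -p*log2(p) = 0.263230
  p = 16/59 = 0.271186: log2(p) = -1.882643, -p*log2(p) = 0.510547
  p = 17/59 = 0.288136: log2(p) = -1.795180, -p*log2(p) = 0.517255
  p = 7/59 = 0.118644: log2(p) = -3.075288, -p*log2(p) = 0.364865
  p = 6/59 = 0.101695: log2(p) = -3.297681, -p*log2(p) = 0.335357
  p = 9/59 = 0.152542: log2(p) = -2.712718, -p*log2(p) = 0.413804
H = 0.263230 + 0.510547 + 0.517255 + 0.364865 + 0.335357 + 0.413804 = 2.405058

H = 2.4051 bits/symbol


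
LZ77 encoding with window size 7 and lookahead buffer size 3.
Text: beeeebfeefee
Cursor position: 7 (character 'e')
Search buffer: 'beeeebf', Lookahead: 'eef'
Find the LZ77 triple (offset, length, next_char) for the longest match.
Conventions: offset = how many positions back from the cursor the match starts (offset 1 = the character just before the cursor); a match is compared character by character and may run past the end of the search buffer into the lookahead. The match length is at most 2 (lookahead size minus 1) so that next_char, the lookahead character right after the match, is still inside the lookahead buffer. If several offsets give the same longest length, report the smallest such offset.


Try each offset into the search buffer:
  offset=1 (pos 6, char 'f'): match length 0
  offset=2 (pos 5, char 'b'): match length 0
  offset=3 (pos 4, char 'e'): match length 1
  offset=4 (pos 3, char 'e'): match length 2
  offset=5 (pos 2, char 'e'): match length 2
  offset=6 (pos 1, char 'e'): match length 2
  offset=7 (pos 0, char 'b'): match length 0
Longest match has length 2, found at offsets 4, 5, 6; take the smallest, offset 4.
next_char = character at position 7 + 2 = 9 -> 'f'

Best match: offset=4, length=2 (matching 'ee' starting at position 3)
LZ77 triple: (4, 2, 'f')


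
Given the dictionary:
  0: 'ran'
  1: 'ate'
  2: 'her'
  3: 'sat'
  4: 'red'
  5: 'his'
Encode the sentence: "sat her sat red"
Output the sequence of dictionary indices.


Look up each word in the dictionary:
  'sat' -> 3
  'her' -> 2
  'sat' -> 3
  'red' -> 4

Encoded: [3, 2, 3, 4]


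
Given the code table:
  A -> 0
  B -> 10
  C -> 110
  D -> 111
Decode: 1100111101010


Decoding:
110 -> C
0 -> A
111 -> D
10 -> B
10 -> B
10 -> B


Result: CADBBB


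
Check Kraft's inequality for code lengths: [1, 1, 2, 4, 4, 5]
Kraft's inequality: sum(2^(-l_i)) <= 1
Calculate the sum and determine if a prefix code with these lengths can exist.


Sum = 2^(-1) + 2^(-1) + 2^(-2) + 2^(-4) + 2^(-4) + 2^(-5)
    = 0.5 + 0.5 + 0.25 + 0.0625 + 0.0625 + 0.03125
    = 45/32 = 1.40625
Since 1.40625 > 1, Kraft's inequality is NOT satisfied.
A prefix code with these lengths CANNOT exist.

Kraft sum = 1.40625. Not satisfied.


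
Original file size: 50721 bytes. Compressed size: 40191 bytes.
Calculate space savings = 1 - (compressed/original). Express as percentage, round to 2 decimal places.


ratio = compressed/original = 40191/50721 = 0.792394
savings = 1 - ratio = 1 - 0.792394 = 0.207606
as a percentage: 0.207606 * 100 = 20.76%

Space savings = 1 - 40191/50721 = 20.76%


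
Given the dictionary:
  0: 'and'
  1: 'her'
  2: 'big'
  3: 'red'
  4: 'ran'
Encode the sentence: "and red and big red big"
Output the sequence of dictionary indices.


Look up each word in the dictionary:
  'and' -> 0
  'red' -> 3
  'and' -> 0
  'big' -> 2
  'red' -> 3
  'big' -> 2

Encoded: [0, 3, 0, 2, 3, 2]


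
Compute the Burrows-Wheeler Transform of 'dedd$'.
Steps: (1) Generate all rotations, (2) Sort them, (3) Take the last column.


Rotations (sorted):
  0: $dedd -> last char: d
  1: d$ded -> last char: d
  2: dd$de -> last char: e
  3: dedd$ -> last char: $
  4: edd$d -> last char: d


BWT = dde$d


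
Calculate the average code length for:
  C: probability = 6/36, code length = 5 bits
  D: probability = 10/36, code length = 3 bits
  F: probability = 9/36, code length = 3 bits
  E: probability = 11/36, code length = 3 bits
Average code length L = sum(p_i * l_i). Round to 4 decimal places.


Weighted contributions p_i * l_i:
  C: (6/36) * 5 = 30/36
  D: (10/36) * 3 = 30/36
  F: (9/36) * 3 = 27/36
  E: (11/36) * 3 = 33/36
Sum = (30 + 30 + 27 + 33)/36 = 120/36

L = 120/36 = 3.3333 bits/symbol


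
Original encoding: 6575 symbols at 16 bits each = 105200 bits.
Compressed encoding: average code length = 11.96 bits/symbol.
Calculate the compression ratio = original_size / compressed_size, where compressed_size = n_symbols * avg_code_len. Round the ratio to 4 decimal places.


original_size = n_symbols * orig_bits = 6575 * 16 = 105200 bits
compressed_size = n_symbols * avg_code_len = 6575 * 11.96 = 78637.0 bits
ratio = original_size / compressed_size = 105200 / 78637.0 = 1.3378

Compression ratio = 1.3378


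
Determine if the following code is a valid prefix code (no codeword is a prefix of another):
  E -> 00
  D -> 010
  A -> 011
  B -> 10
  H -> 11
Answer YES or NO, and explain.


Checking each pair (does one codeword prefix another?):
  E='00' vs D='010': no prefix
  E='00' vs A='011': no prefix
  E='00' vs B='10': no prefix
  E='00' vs H='11': no prefix
  D='010' vs E='00': no prefix
  D='010' vs A='011': no prefix
  D='010' vs B='10': no prefix
  D='010' vs H='11': no prefix
  A='011' vs E='00': no prefix
  A='011' vs D='010': no prefix
  A='011' vs B='10': no prefix
  A='011' vs H='11': no prefix
  B='10' vs E='00': no prefix
  B='10' vs D='010': no prefix
  B='10' vs A='011': no prefix
  B='10' vs H='11': no prefix
  H='11' vs E='00': no prefix
  H='11' vs D='010': no prefix
  H='11' vs A='011': no prefix
  H='11' vs B='10': no prefix
No violation found over all pairs.

YES -- this is a valid prefix code. No codeword is a prefix of any other codeword.


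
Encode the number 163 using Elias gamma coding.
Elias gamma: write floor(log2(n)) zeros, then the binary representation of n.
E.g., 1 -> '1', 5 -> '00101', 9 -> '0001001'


num_bits = floor(log2(163)) + 1 = 8
leading_zeros = num_bits - 1 = 7
binary(163) = 10100011

Elias gamma(163) = '0000000' + '10100011' = 000000010100011 (15 bits)


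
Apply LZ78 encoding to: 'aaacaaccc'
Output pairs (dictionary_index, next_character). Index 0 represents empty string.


LZ78 encoding steps:
Dictionary: {0: ''}
Step 1: w='' (idx 0), next='a' -> output (0, 'a'), add 'a' as idx 1
Step 2: w='a' (idx 1), next='a' -> output (1, 'a'), add 'aa' as idx 2
Step 3: w='' (idx 0), next='c' -> output (0, 'c'), add 'c' as idx 3
Step 4: w='aa' (idx 2), next='c' -> output (2, 'c'), add 'aac' as idx 4
Step 5: w='c' (idx 3), next='c' -> output (3, 'c'), add 'cc' as idx 5


Encoded: [(0, 'a'), (1, 'a'), (0, 'c'), (2, 'c'), (3, 'c')]


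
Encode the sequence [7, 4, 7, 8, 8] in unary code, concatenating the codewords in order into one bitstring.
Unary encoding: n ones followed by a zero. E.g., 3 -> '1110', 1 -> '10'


Encode each number as n ones followed by a terminating 0:
  7 -> 11111110 (8 bits)
  4 -> 11110 (5 bits)
  7 -> 11111110 (8 bits)
  8 -> 111111110 (9 bits)
  8 -> 111111110 (9 bits)
Total length = 8 + 5 + 8 + 9 + 9 = 39 bits.

Unary([7, 4, 7, 8, 8]) = 111111101111011111110111111110111111110 (39 bits)


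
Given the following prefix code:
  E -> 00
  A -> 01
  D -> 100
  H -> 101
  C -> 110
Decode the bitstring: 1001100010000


Decoding step by step:
Bits 100 -> D
Bits 110 -> C
Bits 00 -> E
Bits 100 -> D
Bits 00 -> E


Decoded message: DCEDE


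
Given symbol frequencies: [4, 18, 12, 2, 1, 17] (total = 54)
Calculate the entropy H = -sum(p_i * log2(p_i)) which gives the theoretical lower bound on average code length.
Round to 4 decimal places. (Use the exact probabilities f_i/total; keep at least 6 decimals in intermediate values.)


Per-symbol terms -p_i * log2(p_i) with p_i = f_i/54:
  p = 4/54 = 0.074074: log2(p) = -3.754888, -p*log2(p) = 0.278140
  p = 18/54 = 0.333333: log2(p) = -1.584963, -p*log2(p) = 0.528321
  p = 12/54 = 0.222222: log2(p) = -2.169925, -p*log2(p) = 0.482206
  p = 2/54 = 0.037037: log2(p) = -4.754888, -p*log2(p) = 0.176107
  p = 1/54 = 0.018519: log2(p) = -5.754888, -p*log2(p) = 0.106572
  p = 17/54 = 0.314815: log2(p) = -1.667425, -p*log2(p) = 0.524930
H = 0.278140 + 0.528321 + 0.482206 + 0.176107 + 0.106572 + 0.524930 = 2.096276

H = 2.0963 bits/symbol


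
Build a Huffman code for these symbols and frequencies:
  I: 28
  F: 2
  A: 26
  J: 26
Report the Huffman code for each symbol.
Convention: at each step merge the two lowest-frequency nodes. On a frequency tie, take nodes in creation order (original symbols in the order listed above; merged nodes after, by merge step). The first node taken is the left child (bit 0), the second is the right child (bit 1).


Huffman tree construction:
Step 1: Merge F(2) + A(26) = 28
Step 2: Merge J(26) + I(28) = 54
Step 3: Merge (F+A)(28) + (J+I)(54) = 82
Read each symbol's code off the tree from the root (left child = 0, right child = 1).

Codes:
  I: 11 (length 2)
  F: 00 (length 2)
  A: 01 (length 2)
  J: 10 (length 2)
Average code length: 164/82 = 2.0000 bits/symbol


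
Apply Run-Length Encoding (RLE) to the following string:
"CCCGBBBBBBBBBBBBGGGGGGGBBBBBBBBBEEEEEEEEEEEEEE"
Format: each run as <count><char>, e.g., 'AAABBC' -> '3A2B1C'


Scanning runs left to right:
  i=0: run of 'C' x 3 -> '3C'
  i=3: run of 'G' x 1 -> '1G'
  i=4: run of 'B' x 12 -> '12B'
  i=16: run of 'G' x 7 -> '7G'
  i=23: run of 'B' x 9 -> '9B'
  i=32: run of 'E' x 14 -> '14E'

RLE = 3C1G12B7G9B14E


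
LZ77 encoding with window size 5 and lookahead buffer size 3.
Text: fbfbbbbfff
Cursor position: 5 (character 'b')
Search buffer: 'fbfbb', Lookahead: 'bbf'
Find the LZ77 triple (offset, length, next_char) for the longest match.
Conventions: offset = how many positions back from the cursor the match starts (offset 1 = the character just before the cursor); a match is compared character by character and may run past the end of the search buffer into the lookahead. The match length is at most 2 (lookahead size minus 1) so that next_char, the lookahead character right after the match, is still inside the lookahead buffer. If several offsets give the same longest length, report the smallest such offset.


Try each offset into the search buffer:
  offset=1 (pos 4, char 'b'): match length 2
  offset=2 (pos 3, char 'b'): match length 2
  offset=3 (pos 2, char 'f'): match length 0
  offset=4 (pos 1, char 'b'): match length 1
  offset=5 (pos 0, char 'f'): match length 0
Longest match has length 2, found at offsets 1, 2; take the smallest, offset 1.
next_char = character at position 5 + 2 = 7 -> 'f'

Best match: offset=1, length=2 (matching 'bb' starting at position 4)
LZ77 triple: (1, 2, 'f')
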